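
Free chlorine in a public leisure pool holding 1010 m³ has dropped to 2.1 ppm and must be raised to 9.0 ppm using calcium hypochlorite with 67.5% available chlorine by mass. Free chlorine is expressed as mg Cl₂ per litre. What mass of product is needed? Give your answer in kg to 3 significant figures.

Volume: 1010 m³ = 1,010,000 L.
Chlorine deficit: 9.0 − 2.1 = 6.9 ppm = 6.9 mg/L as Cl₂.
Cl₂ equivalent needed: 6.9 mg/L × 1,010,000 L = 6,969,000 mg = 6969 g.
Product at 67.5% available chlorine: 6969 / 0.675 = 10,320 g.

10.3 kg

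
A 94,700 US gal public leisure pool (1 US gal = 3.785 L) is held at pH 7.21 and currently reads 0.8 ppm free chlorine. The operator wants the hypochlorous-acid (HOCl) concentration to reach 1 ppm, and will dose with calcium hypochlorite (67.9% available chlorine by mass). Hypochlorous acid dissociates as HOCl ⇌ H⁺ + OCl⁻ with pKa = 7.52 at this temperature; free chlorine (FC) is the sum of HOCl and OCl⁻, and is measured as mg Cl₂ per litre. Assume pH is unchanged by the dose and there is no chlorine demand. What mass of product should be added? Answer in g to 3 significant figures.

Volume: 94,700 US gal × 3.785 L/gal = 358,440 L.
[OCl⁻]/[HOCl] = 10^(pH − pKa) = 10^(7.21 − 7.52) = 0.4898; fraction as HOCl = 1/(1 + 0.4898) = 0.6712.
Free chlorine required for 1 ppm HOCl: 1 / 0.6712 = 1.49 ppm.
FC to add: 1.49 − 0.8 = 0.6898 mg/L as Cl₂.
Cl₂ equivalent: 0.6898 mg/L × 358,440 L = 247.2 g.
Product at 67.9% available Cl: 247.2 / 0.679 = 364.1 g.

364 g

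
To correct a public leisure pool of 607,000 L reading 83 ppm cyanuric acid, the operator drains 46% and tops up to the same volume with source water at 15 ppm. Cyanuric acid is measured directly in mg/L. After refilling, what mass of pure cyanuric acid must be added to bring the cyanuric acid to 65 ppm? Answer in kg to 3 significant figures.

After draining 46% and refilling: 83 × 0.54 + 15 × 0.46 = 51.72 ppm.
Deficit to target: 65 − 51.72 = 13.28 mg/L.
Mass: 13.28 mg/L × 607,000 L = 8061 g cyanuric acid.

8.06 kg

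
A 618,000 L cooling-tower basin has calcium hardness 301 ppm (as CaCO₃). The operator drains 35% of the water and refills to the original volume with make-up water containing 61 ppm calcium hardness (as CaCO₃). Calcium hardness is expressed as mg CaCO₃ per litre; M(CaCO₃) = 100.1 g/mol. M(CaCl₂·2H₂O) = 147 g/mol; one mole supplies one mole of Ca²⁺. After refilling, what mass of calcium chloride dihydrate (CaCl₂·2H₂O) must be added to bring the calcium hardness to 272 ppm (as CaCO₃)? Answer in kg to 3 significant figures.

49.9 kg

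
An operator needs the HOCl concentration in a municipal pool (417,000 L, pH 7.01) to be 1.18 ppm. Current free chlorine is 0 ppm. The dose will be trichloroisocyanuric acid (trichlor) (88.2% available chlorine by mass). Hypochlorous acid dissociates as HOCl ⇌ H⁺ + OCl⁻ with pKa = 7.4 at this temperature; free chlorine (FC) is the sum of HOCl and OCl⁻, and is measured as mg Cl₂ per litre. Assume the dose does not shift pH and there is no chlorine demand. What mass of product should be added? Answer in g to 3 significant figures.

785 g

[OCl⁻]/[HOCl] = 10^(pH − pKa) = 10^(7.01 − 7.4) = 0.4074; fraction as HOCl = 1/(1 + 0.4074) = 0.7105.
Free chlorine required for 1.18 ppm HOCl: 1.18 / 0.7105 = 1.661 ppm.
FC to add: 1.661 − 0 = 1.661 mg/L as Cl₂.
Cl₂ equivalent: 1.661 mg/L × 417,000 L = 692.5 g.
Product at 88.2% available Cl: 692.5 / 0.882 = 785.2 g.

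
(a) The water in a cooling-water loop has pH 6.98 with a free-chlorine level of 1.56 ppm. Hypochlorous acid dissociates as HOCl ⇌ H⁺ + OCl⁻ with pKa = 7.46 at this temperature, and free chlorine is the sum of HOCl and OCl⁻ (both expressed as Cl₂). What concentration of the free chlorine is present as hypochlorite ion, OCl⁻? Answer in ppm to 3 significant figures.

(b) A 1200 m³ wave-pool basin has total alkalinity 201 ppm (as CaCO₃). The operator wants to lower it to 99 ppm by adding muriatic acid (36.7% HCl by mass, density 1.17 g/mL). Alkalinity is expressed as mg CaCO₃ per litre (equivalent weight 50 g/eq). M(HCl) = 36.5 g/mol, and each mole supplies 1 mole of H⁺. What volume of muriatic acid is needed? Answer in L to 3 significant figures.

(a) 0.388 ppm; (b) 208 L

(a) [OCl⁻]/[HOCl] = 10^(pH − pKa) = 10^(6.98 − 7.46) = 10^-0.48 = 0.3311.
(a) Fraction as HOCl = 1 / (1 + 0.3311) = 0.7512.
(a) OCl⁻ = (1 − 0.7512) × 1.56 ppm = 0.3881 ppm.

(b) Volume: 1200 m³ = 1,200,000 L.
(b) Alkalinity to neutralize: (201 − 99) = 102 mg/L as CaCO₃ × 1,200,000 L = 122,400 g as CaCO₃.
(b) Equivalents of H⁺ required: 122,400 ÷ 50 g/eq = 2448 eq = 2448 mol HCl.
(b) Mass of HCl: 2448 × 36.5 = 89,350 g.
(b) Mass of 36.7% solution: 89,350 / 0.367 = 243,500 g.
(b) Volume: 243,500 g ÷ 1.17 g/mL = 208,100 mL.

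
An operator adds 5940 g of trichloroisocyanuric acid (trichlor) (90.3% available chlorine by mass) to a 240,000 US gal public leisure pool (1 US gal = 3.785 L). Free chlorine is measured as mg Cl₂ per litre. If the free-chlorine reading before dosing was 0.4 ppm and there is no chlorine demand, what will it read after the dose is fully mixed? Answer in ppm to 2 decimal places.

6.30 ppm

Volume: 240,000 US gal × 3.785 L/gal = 908,400 L.
Available chlorine delivered: 5940 g × 0.903 = 5364 g as Cl₂.
Concentration rise: 5364 g / 908,400 L = 5.905 mg/L = 5.90 ppm.
Final FC: 0.4 + 5.90 = 6.30 ppm.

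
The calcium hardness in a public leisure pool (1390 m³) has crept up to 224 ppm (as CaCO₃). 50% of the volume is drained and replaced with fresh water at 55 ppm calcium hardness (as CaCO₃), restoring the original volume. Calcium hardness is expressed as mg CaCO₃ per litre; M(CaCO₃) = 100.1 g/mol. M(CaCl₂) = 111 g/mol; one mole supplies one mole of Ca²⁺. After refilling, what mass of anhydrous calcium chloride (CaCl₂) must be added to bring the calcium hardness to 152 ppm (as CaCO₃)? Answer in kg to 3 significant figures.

Volume: 1390 m³ = 1,390,000 L.
After draining 50% and refilling: 224 × 0.50 + 55 × 0.50 = 139.5 ppm.
Deficit to target: 152 − 139.5 = 12.5 mg/L.
As CaCO₃: 12.5 mg/L × 1,390,000 L = 17,380 g; ÷ 100.1 = 173.6 mol Ca²⁺.
Mass: 173.6 × 111 = 19,270 g.

19.3 kg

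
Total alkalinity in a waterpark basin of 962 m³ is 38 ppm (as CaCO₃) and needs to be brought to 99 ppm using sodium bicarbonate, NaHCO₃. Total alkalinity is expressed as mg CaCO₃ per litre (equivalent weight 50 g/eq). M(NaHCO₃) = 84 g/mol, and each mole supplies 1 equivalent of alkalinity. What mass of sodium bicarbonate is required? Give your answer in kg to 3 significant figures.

Volume: 962 m³ = 962,000 L.
Alkalinity to add: (99 − 38) = 61 mg/L as CaCO₃ × 962,000 L = 58,680 g as CaCO₃.
Equivalents: 58,680 g ÷ 50 g/eq = 1174 eq.
NaHCO₃ supplies 1 eq per mole → 1174 mol.
Mass: 1174 mol × 84 g/mol = 98,590 g.

98.6 kg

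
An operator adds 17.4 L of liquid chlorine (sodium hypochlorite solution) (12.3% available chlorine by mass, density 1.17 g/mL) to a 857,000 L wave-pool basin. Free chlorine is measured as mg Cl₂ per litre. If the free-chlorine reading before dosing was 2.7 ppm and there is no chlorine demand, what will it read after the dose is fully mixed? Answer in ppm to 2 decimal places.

Mass of solution: 17.4 L × 1000 mL/L × 1.17 g/mL = 20,360 g.
Available chlorine delivered: 20,360 g × 0.123 = 2504 g as Cl₂.
Concentration rise: 2504 g / 857,000 L = 2.922 mg/L = 2.92 ppm.
Final FC: 2.7 + 2.92 = 5.62 ppm.

5.62 ppm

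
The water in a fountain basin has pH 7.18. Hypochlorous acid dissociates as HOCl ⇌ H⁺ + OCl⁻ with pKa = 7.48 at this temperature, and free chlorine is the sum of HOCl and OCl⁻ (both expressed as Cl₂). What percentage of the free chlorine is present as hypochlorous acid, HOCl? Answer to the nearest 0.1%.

66.6%

[OCl⁻]/[HOCl] = 10^(pH − pKa) = 10^(7.18 − 7.48) = 10^-0.30 = 0.5012.
Fraction as HOCl = 1 / (1 + 0.5012) = 0.6661.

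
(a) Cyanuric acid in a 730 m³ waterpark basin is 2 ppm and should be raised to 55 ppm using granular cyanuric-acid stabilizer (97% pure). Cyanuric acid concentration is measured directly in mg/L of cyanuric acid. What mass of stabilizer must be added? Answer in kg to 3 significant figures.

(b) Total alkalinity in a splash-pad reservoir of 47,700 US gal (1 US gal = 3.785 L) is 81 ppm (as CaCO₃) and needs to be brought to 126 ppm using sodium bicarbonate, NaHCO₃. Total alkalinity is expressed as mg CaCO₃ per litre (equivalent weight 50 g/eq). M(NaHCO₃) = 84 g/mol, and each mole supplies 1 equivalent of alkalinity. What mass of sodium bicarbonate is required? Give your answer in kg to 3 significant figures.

(a) 39.9 kg; (b) 13.6 kg

(a) Volume: 730 m³ = 730,000 L.
(a) CYA to add: (55 − 2) = 53 mg/L × 730,000 L = 38,690 g cyanuric acid.
(a) At 97% purity: 38,690 / 0.97 = 39,890 g product.

(b) Volume: 47,700 US gal × 3.785 L/gal = 180,544 L.
(b) Alkalinity to add: (126 − 81) = 45 mg/L as CaCO₃ × 180,544 L = 8125 g as CaCO₃.
(b) Equivalents: 8125 g ÷ 50 g/eq = 162.5 eq.
(b) NaHCO₃ supplies 1 eq per mole → 162.5 mol.
(b) Mass: 162.5 mol × 84 g/mol = 13,650 g.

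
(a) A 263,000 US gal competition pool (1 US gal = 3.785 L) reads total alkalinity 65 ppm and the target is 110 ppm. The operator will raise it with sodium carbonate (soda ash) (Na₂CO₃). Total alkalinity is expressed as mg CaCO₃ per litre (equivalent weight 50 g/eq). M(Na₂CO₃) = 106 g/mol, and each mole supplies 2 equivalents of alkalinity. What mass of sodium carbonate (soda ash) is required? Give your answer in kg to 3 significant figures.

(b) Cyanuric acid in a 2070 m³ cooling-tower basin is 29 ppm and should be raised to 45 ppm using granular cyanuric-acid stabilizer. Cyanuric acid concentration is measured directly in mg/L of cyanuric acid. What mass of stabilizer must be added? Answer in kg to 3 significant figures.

(a) Volume: 263,000 US gal × 3.785 L/gal = 995,455 L.
(a) Alkalinity to add: (110 − 65) = 45 mg/L as CaCO₃ × 995,455 L = 44,800 g as CaCO₃.
(a) Equivalents: 44,800 g ÷ 50 g/eq = 895.9 eq.
(a) Each mole of Na₂CO₃ supplies 2 eq, so 895.9 / 2 = 448 mol.
(a) Mass: 448 mol × 106 g/mol = 47,480 g.

(b) Volume: 2070 m³ = 2,070,000 L.
(b) CYA to add: (45 − 29) = 16 mg/L × 2,070,000 L = 33,120 g cyanuric acid.

(a) 47.5 kg; (b) 33.1 kg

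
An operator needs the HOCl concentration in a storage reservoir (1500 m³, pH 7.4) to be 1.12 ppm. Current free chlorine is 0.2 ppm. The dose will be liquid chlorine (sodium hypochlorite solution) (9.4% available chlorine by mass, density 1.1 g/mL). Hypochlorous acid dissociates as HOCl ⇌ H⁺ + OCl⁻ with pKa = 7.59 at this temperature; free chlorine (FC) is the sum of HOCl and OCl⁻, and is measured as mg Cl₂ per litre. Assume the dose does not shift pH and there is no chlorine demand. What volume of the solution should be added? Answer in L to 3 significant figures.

23.8 L

Volume: 1500 m³ = 1,500,000 L.
[OCl⁻]/[HOCl] = 10^(pH − pKa) = 10^(7.4 − 7.59) = 0.6457; fraction as HOCl = 1/(1 + 0.6457) = 0.6077.
Free chlorine required for 1.12 ppm HOCl: 1.12 / 0.6077 = 1.843 ppm.
FC to add: 1.843 − 0.2 = 1.643 mg/L as Cl₂.
Cl₂ equivalent: 1.643 mg/L × 1,500,000 L = 2465 g.
Product at 9.4% available Cl: 2465 / 0.094 = 26,220 g.
Volume: 26,220 g ÷ 1.1 g/mL = 23,840 mL.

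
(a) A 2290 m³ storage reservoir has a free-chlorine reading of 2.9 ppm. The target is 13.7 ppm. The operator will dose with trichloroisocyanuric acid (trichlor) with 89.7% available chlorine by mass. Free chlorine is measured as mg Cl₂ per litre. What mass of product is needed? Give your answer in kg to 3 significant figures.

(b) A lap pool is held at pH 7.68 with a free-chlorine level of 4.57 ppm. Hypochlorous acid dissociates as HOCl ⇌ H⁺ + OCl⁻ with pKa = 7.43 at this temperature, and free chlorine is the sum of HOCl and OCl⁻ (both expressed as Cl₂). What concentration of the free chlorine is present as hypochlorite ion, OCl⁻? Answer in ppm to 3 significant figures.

(a) Volume: 2290 m³ = 2,290,000 L.
(a) Chlorine deficit: 13.7 − 2.9 = 10.8 ppm = 10.8 mg/L as Cl₂.
(a) Cl₂ equivalent needed: 10.8 mg/L × 2,290,000 L = 24,730,000 mg = 24,730 g.
(a) Product at 89.7% available chlorine: 24,730 / 0.897 = 27,570 g.

(b) [OCl⁻]/[HOCl] = 10^(pH − pKa) = 10^(7.68 − 7.43) = 10^0.25 = 1.778.
(b) Fraction as HOCl = 1 / (1 + 1.778) = 0.3599.
(b) OCl⁻ = (1 − 0.3599) × 4.57 ppm = 2.925 ppm.

(a) 27.6 kg; (b) 2.93 ppm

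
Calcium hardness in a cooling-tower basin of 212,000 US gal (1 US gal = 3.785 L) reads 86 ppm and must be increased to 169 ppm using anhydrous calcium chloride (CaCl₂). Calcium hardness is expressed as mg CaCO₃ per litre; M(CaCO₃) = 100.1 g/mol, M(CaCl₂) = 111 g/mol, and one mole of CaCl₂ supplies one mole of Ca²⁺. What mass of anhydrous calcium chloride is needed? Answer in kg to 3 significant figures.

73.9 kg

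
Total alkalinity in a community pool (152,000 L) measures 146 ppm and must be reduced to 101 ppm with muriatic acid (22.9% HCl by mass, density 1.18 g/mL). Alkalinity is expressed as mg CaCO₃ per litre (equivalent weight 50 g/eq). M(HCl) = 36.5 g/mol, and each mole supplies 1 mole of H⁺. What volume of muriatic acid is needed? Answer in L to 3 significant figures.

18.5 L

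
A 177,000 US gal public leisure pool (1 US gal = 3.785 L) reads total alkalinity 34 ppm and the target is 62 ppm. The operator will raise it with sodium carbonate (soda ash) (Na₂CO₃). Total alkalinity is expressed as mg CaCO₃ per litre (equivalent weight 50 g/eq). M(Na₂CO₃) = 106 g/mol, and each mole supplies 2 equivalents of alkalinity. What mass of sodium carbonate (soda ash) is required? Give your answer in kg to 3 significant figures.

Volume: 177,000 US gal × 3.785 L/gal = 669,945 L.
Alkalinity to add: (62 − 34) = 28 mg/L as CaCO₃ × 669,945 L = 18,760 g as CaCO₃.
Equivalents: 18,760 g ÷ 50 g/eq = 375.2 eq.
Each mole of Na₂CO₃ supplies 2 eq, so 375.2 / 2 = 187.6 mol.
Mass: 187.6 mol × 106 g/mol = 19,880 g.

19.9 kg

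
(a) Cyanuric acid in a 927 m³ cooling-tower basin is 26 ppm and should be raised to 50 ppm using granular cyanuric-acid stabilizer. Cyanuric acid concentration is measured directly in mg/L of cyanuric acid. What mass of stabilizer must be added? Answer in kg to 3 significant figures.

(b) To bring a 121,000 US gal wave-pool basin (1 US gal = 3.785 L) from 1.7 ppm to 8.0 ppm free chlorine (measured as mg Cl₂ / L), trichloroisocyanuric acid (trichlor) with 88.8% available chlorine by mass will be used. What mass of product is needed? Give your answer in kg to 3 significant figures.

(a) Volume: 927 m³ = 927,000 L.
(a) CYA to add: (50 − 26) = 24 mg/L × 927,000 L = 22,250 g cyanuric acid.

(b) Volume: 121,000 US gal × 3.785 L/gal = 457,985 L.
(b) Chlorine deficit: 8.0 − 1.7 = 6.3 ppm = 6.3 mg/L as Cl₂.
(b) Cl₂ equivalent needed: 6.3 mg/L × 457,985 L = 2,885,000 mg = 2885 g.
(b) Product at 88.8% available chlorine: 2885 / 0.888 = 3249 g.

(a) 22.2 kg; (b) 3.25 kg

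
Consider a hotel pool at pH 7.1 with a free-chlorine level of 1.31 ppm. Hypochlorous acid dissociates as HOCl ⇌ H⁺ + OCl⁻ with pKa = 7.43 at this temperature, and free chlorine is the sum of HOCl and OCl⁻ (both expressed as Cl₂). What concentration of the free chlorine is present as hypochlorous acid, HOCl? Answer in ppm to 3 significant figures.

[OCl⁻]/[HOCl] = 10^(pH − pKa) = 10^(7.1 − 7.43) = 10^-0.33 = 0.4677.
Fraction as HOCl = 1 / (1 + 0.4677) = 0.6813.
HOCl = 0.6813 × 1.31 ppm = 0.8925 ppm.

0.893 ppm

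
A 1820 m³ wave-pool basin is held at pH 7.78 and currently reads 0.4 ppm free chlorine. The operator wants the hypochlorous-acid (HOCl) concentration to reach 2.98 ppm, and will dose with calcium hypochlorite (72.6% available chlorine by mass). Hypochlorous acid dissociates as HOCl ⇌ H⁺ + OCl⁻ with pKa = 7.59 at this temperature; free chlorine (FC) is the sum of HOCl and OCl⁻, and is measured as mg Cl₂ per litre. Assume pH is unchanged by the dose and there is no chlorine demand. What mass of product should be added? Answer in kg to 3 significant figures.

18.0 kg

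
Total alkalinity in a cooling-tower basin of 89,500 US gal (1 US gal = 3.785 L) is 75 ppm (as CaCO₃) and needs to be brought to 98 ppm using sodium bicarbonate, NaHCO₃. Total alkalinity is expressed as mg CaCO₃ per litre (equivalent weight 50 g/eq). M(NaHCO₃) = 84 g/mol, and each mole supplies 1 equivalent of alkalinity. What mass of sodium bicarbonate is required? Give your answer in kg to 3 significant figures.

13.1 kg

Volume: 89,500 US gal × 3.785 L/gal = 338,758 L.
Alkalinity to add: (98 − 75) = 23 mg/L as CaCO₃ × 338,758 L = 7791 g as CaCO₃.
Equivalents: 7791 g ÷ 50 g/eq = 155.8 eq.
NaHCO₃ supplies 1 eq per mole → 155.8 mol.
Mass: 155.8 mol × 84 g/mol = 13,090 g.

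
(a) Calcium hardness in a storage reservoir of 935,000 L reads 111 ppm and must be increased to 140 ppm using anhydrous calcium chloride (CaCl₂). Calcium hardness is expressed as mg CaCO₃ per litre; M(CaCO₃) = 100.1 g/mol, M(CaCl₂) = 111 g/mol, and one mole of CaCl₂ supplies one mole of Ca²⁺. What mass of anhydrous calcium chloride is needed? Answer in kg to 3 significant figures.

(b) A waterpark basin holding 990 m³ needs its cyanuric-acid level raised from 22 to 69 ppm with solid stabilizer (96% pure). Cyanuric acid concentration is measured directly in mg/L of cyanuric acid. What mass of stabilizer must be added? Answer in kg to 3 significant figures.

(a) Hardness to add: (140 − 111) = 29 mg/L as CaCO₃ × 935,000 L = 27,120 g as CaCO₃.
(a) Moles of Ca²⁺ (1 mol Ca²⁺ ≡ 1 mol CaCO₃): 27,120 / 100.1 g/mol = 270.9 mol.
(a) Mass of CaCl₂: 270.9 × 111 = 30,070 g.

(b) Volume: 990 m³ = 990,000 L.
(b) CYA to add: (69 − 22) = 47 mg/L × 990,000 L = 46,530 g cyanuric acid.
(b) At 96% purity: 46,530 / 0.96 = 48,470 g product.

(a) 30.1 kg; (b) 48.5 kg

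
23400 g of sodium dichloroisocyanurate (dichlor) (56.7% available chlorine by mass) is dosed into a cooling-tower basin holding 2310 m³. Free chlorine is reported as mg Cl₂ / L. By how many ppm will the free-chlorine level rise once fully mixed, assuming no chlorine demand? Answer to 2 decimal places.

5.74 ppm

Volume: 2310 m³ = 2,310,000 L.
Available chlorine delivered: 23,400 g × 0.567 = 13,270 g as Cl₂.
Concentration rise: 13,270 g / 2,310,000 L = 5.744 mg/L = 5.74 ppm.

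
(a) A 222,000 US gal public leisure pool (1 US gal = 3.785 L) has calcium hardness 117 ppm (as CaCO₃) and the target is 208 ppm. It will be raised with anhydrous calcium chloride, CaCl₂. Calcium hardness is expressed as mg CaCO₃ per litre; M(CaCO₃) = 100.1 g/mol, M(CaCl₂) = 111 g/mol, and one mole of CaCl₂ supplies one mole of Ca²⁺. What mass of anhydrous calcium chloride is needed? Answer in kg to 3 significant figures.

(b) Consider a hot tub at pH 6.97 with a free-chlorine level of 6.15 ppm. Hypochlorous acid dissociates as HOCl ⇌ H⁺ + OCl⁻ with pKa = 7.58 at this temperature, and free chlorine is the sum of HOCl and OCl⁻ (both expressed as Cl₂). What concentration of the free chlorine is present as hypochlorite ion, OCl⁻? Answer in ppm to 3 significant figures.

(a) 84.8 kg; (b) 1.21 ppm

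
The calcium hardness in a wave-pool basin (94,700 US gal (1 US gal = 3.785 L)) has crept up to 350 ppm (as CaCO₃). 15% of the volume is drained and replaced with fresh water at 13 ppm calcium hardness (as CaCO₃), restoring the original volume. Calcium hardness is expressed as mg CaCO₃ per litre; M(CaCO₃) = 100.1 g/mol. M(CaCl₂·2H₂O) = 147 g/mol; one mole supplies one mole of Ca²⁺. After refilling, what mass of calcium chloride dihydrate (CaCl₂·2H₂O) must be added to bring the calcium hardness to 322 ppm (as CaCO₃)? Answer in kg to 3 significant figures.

11.9 kg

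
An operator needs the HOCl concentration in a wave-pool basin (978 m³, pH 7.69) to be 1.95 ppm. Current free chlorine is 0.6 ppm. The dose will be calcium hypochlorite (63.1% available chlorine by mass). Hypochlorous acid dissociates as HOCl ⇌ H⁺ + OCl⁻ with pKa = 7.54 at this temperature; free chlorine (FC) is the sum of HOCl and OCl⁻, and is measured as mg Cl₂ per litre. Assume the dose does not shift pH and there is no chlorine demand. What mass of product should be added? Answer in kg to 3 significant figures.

Volume: 978 m³ = 978,000 L.
[OCl⁻]/[HOCl] = 10^(pH − pKa) = 10^(7.69 − 7.54) = 1.413; fraction as HOCl = 1/(1 + 1.413) = 0.4145.
Free chlorine required for 1.95 ppm HOCl: 1.95 / 0.4145 = 4.704 ppm.
FC to add: 4.704 − 0.6 = 4.104 mg/L as Cl₂.
Cl₂ equivalent: 4.104 mg/L × 978,000 L = 4014 g.
Product at 63.1% available Cl: 4014 / 0.631 = 6362 g.

6.36 kg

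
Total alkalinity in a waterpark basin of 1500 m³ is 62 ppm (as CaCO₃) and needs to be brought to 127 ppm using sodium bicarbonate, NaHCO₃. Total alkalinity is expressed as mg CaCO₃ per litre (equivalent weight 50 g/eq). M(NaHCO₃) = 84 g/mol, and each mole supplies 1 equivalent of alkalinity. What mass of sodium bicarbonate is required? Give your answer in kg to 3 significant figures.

164 kg

Volume: 1500 m³ = 1,500,000 L.
Alkalinity to add: (127 − 62) = 65 mg/L as CaCO₃ × 1,500,000 L = 97,500 g as CaCO₃.
Equivalents: 97,500 g ÷ 50 g/eq = 1950 eq.
NaHCO₃ supplies 1 eq per mole → 1950 mol.
Mass: 1950 mol × 84 g/mol = 163,800 g.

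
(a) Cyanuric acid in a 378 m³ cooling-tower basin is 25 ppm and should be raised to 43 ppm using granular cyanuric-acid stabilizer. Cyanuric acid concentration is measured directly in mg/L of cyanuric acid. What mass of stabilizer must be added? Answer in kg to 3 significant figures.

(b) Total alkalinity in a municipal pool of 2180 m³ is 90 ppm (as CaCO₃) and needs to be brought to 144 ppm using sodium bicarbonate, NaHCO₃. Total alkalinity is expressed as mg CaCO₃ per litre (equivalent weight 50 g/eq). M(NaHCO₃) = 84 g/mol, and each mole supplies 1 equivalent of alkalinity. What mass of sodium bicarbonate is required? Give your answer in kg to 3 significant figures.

(a) Volume: 378 m³ = 378,000 L.
(a) CYA to add: (43 − 25) = 18 mg/L × 378,000 L = 6804 g cyanuric acid.

(b) Volume: 2180 m³ = 2,180,000 L.
(b) Alkalinity to add: (144 − 90) = 54 mg/L as CaCO₃ × 2,180,000 L = 117,700 g as CaCO₃.
(b) Equivalents: 117,700 g ÷ 50 g/eq = 2354 eq.
(b) NaHCO₃ supplies 1 eq per mole → 2354 mol.
(b) Mass: 2354 mol × 84 g/mol = 197,800 g.

(a) 6.80 kg; (b) 198 kg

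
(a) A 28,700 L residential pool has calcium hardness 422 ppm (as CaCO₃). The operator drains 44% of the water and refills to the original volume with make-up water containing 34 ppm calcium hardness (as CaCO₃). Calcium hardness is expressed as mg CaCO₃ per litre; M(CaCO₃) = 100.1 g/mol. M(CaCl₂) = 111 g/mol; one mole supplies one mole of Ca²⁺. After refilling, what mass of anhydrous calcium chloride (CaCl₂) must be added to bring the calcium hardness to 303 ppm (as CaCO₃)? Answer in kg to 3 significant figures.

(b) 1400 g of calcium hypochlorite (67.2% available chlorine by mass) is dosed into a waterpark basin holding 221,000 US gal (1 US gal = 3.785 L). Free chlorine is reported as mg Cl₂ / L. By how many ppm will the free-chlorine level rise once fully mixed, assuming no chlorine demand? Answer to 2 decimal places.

(a) 1.65 kg; (b) 1.12 ppm

(a) After draining 44% and refilling: 422 × 0.56 + 34 × 0.44 = 251.28 ppm.
(a) Deficit to target: 303 − 251.28 = 51.72 mg/L.
(a) As CaCO₃: 51.72 mg/L × 28,700 L = 1484 g; ÷ 100.1 = 14.83 mol Ca²⁺.
(a) Mass: 14.83 × 111 = 1646 g.

(b) Volume: 221,000 US gal × 3.785 L/gal = 836,485 L.
(b) Available chlorine delivered: 1400 g × 0.672 = 940.8 g as Cl₂.
(b) Concentration rise: 940.8 g / 836,485 L = 1.125 mg/L = 1.12 ppm.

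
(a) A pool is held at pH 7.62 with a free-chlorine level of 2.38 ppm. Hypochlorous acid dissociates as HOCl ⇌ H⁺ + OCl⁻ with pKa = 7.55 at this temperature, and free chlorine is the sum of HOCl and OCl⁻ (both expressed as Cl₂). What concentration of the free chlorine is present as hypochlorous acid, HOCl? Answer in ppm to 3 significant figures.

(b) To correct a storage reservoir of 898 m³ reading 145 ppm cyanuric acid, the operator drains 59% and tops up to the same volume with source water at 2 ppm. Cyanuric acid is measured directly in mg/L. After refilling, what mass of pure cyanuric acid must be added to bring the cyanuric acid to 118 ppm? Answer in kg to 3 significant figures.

(a) 1.09 ppm; (b) 51.5 kg

(a) [OCl⁻]/[HOCl] = 10^(pH − pKa) = 10^(7.62 − 7.55) = 10^0.07 = 1.175.
(a) Fraction as HOCl = 1 / (1 + 1.175) = 0.4598.
(a) HOCl = 0.4598 × 2.38 ppm = 1.094 ppm.

(b) Volume: 898 m³ = 898,000 L.
(b) After draining 59% and refilling: 145 × 0.41 + 2 × 0.59 = 60.63 ppm.
(b) Deficit to target: 118 − 60.63 = 57.37 mg/L.
(b) Mass: 57.37 mg/L × 898,000 L = 51,520 g cyanuric acid.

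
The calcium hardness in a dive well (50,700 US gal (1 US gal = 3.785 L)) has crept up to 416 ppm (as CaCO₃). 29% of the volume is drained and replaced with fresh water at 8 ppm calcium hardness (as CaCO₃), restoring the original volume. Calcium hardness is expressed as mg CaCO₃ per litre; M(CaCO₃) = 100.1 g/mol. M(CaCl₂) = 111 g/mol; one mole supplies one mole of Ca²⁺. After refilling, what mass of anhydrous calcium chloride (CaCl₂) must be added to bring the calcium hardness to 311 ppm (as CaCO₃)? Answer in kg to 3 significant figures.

2.83 kg

Volume: 50,700 US gal × 3.785 L/gal = 191,900 L.
After draining 29% and refilling: 416 × 0.71 + 8 × 0.29 = 297.68 ppm.
Deficit to target: 311 − 297.68 = 13.32 mg/L.
As CaCO₃: 13.32 mg/L × 191,900 L = 2556 g; ÷ 100.1 = 25.54 mol Ca²⁺.
Mass: 25.54 × 111 = 2834 g.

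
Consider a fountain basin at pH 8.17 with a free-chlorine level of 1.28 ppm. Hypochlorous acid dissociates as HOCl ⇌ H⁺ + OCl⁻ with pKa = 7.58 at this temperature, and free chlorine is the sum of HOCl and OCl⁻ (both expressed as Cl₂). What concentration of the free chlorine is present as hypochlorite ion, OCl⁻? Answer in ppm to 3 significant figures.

1.02 ppm

[OCl⁻]/[HOCl] = 10^(pH − pKa) = 10^(8.17 − 7.58) = 10^0.59 = 3.89.
Fraction as HOCl = 1 / (1 + 3.89) = 0.2045.
OCl⁻ = (1 − 0.2045) × 1.28 ppm = 1.018 ppm.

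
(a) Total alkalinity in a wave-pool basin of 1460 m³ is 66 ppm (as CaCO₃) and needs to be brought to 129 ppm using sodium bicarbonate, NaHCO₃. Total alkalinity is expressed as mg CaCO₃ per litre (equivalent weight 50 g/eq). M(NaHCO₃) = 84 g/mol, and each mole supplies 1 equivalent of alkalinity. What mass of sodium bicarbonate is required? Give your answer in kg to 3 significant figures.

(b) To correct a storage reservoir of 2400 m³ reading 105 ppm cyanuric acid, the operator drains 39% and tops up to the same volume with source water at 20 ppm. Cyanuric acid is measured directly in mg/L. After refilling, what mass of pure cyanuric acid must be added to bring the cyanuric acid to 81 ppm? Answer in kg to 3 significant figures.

(a) 155 kg; (b) 22.0 kg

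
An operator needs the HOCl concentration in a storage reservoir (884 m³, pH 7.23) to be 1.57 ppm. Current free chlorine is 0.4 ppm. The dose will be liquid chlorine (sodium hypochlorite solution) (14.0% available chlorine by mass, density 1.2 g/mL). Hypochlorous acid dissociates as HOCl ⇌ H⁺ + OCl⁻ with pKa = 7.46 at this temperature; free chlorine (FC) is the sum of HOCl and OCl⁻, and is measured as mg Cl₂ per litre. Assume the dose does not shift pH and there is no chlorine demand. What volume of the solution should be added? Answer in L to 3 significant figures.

Volume: 884 m³ = 884,000 L.
[OCl⁻]/[HOCl] = 10^(pH − pKa) = 10^(7.23 − 7.46) = 0.5888; fraction as HOCl = 1/(1 + 0.5888) = 0.6294.
Free chlorine required for 1.57 ppm HOCl: 1.57 / 0.6294 = 2.494 ppm.
FC to add: 2.494 − 0.4 = 2.094 mg/L as Cl₂.
Cl₂ equivalent: 2.094 mg/L × 884,000 L = 1852 g.
Product at 14.0% available Cl: 1852 / 0.14 = 13,230 g.
Volume: 13,230 g ÷ 1.2 g/mL = 11,020 mL.

11.0 L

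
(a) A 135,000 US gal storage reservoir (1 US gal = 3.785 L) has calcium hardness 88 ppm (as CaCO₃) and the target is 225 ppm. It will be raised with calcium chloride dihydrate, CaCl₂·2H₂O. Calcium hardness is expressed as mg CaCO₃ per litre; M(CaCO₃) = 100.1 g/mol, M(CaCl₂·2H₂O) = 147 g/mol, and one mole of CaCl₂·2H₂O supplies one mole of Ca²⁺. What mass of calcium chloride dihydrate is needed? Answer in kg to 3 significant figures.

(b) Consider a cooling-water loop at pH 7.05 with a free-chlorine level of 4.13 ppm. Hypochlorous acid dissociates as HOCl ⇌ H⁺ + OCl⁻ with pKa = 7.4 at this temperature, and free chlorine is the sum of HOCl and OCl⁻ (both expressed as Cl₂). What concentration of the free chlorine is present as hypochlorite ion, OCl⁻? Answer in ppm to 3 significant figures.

(a) 103 kg; (b) 1.28 ppm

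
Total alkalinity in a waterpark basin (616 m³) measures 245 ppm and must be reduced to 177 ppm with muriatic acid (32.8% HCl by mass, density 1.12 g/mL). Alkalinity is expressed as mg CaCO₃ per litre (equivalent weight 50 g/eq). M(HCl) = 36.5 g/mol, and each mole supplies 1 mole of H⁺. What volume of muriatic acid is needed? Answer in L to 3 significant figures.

Volume: 616 m³ = 616,000 L.
Alkalinity to neutralize: (245 − 177) = 68 mg/L as CaCO₃ × 616,000 L = 41,890 g as CaCO₃.
Equivalents of H⁺ required: 41,890 ÷ 50 g/eq = 837.8 eq = 837.8 mol HCl.
Mass of HCl: 837.8 × 36.5 = 30,580 g.
Mass of 32.8% solution: 30,580 / 0.328 = 93,230 g.
Volume: 93,230 g ÷ 1.12 g/mL = 83,240 mL.

83.2 L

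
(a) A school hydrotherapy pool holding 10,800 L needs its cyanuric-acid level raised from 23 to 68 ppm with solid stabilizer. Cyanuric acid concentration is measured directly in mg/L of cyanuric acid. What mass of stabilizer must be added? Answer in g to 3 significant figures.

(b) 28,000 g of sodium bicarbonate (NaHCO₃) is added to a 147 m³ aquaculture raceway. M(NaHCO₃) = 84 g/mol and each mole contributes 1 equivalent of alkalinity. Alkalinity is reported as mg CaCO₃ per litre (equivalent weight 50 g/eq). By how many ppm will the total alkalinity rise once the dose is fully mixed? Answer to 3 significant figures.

(a) 486 g; (b) 113 ppm

(a) CYA to add: (68 − 23) = 45 mg/L × 10,800 L = 486 g cyanuric acid.

(b) Volume: 147 m³ = 147,000 L.
(b) Moles of NaHCO₃: 28,000 g ÷ 84 g/mol = 333.3 mol → 333.3 eq of alkalinity.
(b) As CaCO₃: 333.3 eq × 50 g/eq = 16,670 g.
(b) Rise: 16,670 g / 147,000 L × 1000 = 113.4 mg/L.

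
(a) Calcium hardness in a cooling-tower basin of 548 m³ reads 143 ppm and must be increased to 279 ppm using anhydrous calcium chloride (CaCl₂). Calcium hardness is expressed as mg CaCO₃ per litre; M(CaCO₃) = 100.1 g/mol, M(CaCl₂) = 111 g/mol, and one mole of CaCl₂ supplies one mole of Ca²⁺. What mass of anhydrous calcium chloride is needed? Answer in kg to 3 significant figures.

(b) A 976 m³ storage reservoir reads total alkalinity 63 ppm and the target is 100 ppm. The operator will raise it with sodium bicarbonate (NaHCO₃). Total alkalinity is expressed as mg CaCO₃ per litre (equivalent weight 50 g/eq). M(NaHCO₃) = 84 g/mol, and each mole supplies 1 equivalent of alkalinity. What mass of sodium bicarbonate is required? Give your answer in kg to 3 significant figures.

(a) 82.6 kg; (b) 60.7 kg

(a) Volume: 548 m³ = 548,000 L.
(a) Hardness to add: (279 − 143) = 136 mg/L as CaCO₃ × 548,000 L = 74,530 g as CaCO₃.
(a) Moles of Ca²⁺ (1 mol Ca²⁺ ≡ 1 mol CaCO₃): 74,530 / 100.1 g/mol = 744.5 mol.
(a) Mass of CaCl₂: 744.5 × 111 = 82,640 g.

(b) Volume: 976 m³ = 976,000 L.
(b) Alkalinity to add: (100 − 63) = 37 mg/L as CaCO₃ × 976,000 L = 36,110 g as CaCO₃.
(b) Equivalents: 36,110 g ÷ 50 g/eq = 722.2 eq.
(b) NaHCO₃ supplies 1 eq per mole → 722.2 mol.
(b) Mass: 722.2 mol × 84 g/mol = 60,670 g.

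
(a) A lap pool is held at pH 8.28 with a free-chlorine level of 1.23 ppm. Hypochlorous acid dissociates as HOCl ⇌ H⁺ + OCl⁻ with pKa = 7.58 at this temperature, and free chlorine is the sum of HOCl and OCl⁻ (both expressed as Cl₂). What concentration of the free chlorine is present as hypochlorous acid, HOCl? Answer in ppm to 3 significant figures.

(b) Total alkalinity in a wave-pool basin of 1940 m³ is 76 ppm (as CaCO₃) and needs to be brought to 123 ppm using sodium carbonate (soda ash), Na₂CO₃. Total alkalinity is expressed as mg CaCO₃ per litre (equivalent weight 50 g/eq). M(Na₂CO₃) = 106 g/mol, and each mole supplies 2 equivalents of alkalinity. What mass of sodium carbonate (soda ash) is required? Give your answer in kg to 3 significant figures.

(a) [OCl⁻]/[HOCl] = 10^(pH − pKa) = 10^(8.28 − 7.58) = 10^0.70 = 5.012.
(a) Fraction as HOCl = 1 / (1 + 5.012) = 0.1663.
(a) HOCl = 0.1663 × 1.23 ppm = 0.2046 ppm.

(b) Volume: 1940 m³ = 1,940,000 L.
(b) Alkalinity to add: (123 − 76) = 47 mg/L as CaCO₃ × 1,940,000 L = 91,180 g as CaCO₃.
(b) Equivalents: 91,180 g ÷ 50 g/eq = 1824 eq.
(b) Each mole of Na₂CO₃ supplies 2 eq, so 1824 / 2 = 911.8 mol.
(b) Mass: 911.8 mol × 106 g/mol = 96,650 g.

(a) 0.205 ppm; (b) 96.7 kg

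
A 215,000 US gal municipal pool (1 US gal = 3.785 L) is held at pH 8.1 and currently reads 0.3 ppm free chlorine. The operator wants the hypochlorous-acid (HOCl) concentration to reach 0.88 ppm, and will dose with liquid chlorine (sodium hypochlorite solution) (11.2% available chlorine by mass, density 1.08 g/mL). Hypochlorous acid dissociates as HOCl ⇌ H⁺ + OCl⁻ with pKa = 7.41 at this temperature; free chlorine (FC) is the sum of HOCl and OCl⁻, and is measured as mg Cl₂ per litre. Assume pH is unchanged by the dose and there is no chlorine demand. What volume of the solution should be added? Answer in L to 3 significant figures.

32.9 L

Volume: 215,000 US gal × 3.785 L/gal = 813,775 L.
[OCl⁻]/[HOCl] = 10^(pH − pKa) = 10^(8.1 − 7.41) = 4.898; fraction as HOCl = 1/(1 + 4.898) = 0.1696.
Free chlorine required for 0.88 ppm HOCl: 0.88 / 0.1696 = 5.19 ppm.
FC to add: 5.19 − 0.3 = 4.89 mg/L as Cl₂.
Cl₂ equivalent: 4.89 mg/L × 813,775 L = 3979 g.
Product at 11.2% available Cl: 3979 / 0.112 = 35,530 g.
Volume: 35,530 g ÷ 1.08 g/mL = 32,900 mL.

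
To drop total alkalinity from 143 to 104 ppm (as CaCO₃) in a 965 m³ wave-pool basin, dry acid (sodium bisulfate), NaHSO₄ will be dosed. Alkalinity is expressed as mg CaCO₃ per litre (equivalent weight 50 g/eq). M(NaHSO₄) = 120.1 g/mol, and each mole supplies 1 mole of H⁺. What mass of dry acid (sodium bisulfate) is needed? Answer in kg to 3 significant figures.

Volume: 965 m³ = 965,000 L.
Alkalinity to neutralize: (143 − 104) = 39 mg/L as CaCO₃ × 965,000 L = 37,640 g as CaCO₃.
Equivalents of H⁺ required: 37,640 ÷ 50 g/eq = 752.7 eq = 752.7 mol NaHSO₄.
Mass of NaHSO₄: 752.7 × 120.1 = 90,400 g.

90.4 kg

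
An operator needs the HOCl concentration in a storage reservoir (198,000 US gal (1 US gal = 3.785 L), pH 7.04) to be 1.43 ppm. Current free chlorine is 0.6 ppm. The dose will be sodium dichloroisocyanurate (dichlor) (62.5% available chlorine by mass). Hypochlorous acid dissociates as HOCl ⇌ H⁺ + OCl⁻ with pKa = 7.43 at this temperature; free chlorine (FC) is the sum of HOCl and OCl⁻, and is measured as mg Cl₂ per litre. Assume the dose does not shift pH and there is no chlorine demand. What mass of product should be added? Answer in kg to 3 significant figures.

Volume: 198,000 US gal × 3.785 L/gal = 749,430 L.
[OCl⁻]/[HOCl] = 10^(pH − pKa) = 10^(7.04 − 7.43) = 0.4074; fraction as HOCl = 1/(1 + 0.4074) = 0.7105.
Free chlorine required for 1.43 ppm HOCl: 1.43 / 0.7105 = 2.013 ppm.
FC to add: 2.013 − 0.6 = 1.413 mg/L as Cl₂.
Cl₂ equivalent: 1.413 mg/L × 749,430 L = 1059 g.
Product at 62.5% available Cl: 1059 / 0.625 = 1694 g.

1.69 kg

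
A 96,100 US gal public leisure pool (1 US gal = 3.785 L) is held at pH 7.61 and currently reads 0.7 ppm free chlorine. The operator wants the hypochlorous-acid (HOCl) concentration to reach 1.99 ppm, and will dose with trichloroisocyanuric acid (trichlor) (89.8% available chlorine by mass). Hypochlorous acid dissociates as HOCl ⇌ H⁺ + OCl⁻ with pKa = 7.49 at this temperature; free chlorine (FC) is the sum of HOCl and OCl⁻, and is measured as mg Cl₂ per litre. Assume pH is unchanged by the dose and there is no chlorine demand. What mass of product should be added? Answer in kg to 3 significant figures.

Volume: 96,100 US gal × 3.785 L/gal = 363,738 L.
[OCl⁻]/[HOCl] = 10^(pH − pKa) = 10^(7.61 − 7.49) = 1.318; fraction as HOCl = 1/(1 + 1.318) = 0.4314.
Free chlorine required for 1.99 ppm HOCl: 1.99 / 0.4314 = 4.613 ppm.
FC to add: 4.613 − 0.7 = 3.913 mg/L as Cl₂.
Cl₂ equivalent: 3.913 mg/L × 363,738 L = 1423 g.
Product at 89.8% available Cl: 1423 / 0.898 = 1585 g.

1.59 kg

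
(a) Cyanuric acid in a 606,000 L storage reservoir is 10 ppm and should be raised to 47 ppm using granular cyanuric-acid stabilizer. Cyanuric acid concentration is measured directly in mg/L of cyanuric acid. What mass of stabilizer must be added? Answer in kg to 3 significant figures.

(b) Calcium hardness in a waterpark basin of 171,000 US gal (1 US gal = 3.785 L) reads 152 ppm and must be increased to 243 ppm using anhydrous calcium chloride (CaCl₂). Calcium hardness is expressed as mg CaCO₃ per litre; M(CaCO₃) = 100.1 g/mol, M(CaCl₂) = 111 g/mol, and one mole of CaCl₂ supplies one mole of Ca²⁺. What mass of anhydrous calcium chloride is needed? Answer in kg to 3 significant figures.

(a) CYA to add: (47 − 10) = 37 mg/L × 606,000 L = 22,420 g cyanuric acid.

(b) Volume: 171,000 US gal × 3.785 L/gal = 647,235 L.
(b) Hardness to add: (243 − 152) = 91 mg/L as CaCO₃ × 647,235 L = 58,900 g as CaCO₃.
(b) Moles of Ca²⁺ (1 mol Ca²⁺ ≡ 1 mol CaCO₃): 58,900 / 100.1 g/mol = 588.4 mol.
(b) Mass of CaCl₂: 588.4 × 111 = 65,310 g.

(a) 22.4 kg; (b) 65.3 kg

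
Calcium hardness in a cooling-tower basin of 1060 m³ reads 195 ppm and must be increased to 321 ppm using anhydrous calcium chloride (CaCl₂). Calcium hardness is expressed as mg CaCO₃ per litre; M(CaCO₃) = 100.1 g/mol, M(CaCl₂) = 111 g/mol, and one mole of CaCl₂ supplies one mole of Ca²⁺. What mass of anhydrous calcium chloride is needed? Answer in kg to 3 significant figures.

Volume: 1060 m³ = 1,060,000 L.
Hardness to add: (321 − 195) = 126 mg/L as CaCO₃ × 1,060,000 L = 133,600 g as CaCO₃.
Moles of Ca²⁺ (1 mol Ca²⁺ ≡ 1 mol CaCO₃): 133,600 / 100.1 g/mol = 1334 mol.
Mass of CaCl₂: 1334 × 111 = 148,100 g.

148 kg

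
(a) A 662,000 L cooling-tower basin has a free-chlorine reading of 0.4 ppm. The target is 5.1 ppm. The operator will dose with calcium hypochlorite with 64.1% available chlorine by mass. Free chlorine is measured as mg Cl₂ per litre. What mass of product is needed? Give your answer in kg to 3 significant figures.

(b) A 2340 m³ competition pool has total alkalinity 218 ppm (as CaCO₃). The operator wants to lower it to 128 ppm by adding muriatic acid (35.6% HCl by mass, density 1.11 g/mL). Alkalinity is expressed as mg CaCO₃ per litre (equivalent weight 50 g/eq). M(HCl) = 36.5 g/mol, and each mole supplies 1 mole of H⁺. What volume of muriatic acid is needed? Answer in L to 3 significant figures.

(a) Chlorine deficit: 5.1 − 0.4 = 4.7 ppm = 4.7 mg/L as Cl₂.
(a) Cl₂ equivalent needed: 4.7 mg/L × 662,000 L = 3,111,000 mg = 3111 g.
(a) Product at 64.1% available chlorine: 3111 / 0.641 = 4854 g.

(b) Volume: 2340 m³ = 2,340,000 L.
(b) Alkalinity to neutralize: (218 − 128) = 90 mg/L as CaCO₃ × 2,340,000 L = 210,600 g as CaCO₃.
(b) Equivalents of H⁺ required: 210,600 ÷ 50 g/eq = 4212 eq = 4212 mol HCl.
(b) Mass of HCl: 4212 × 36.5 = 153,700 g.
(b) Mass of 35.6% solution: 153,700 / 0.356 = 431,800 g.
(b) Volume: 431,800 g ÷ 1.11 g/mL = 389,100 mL.

(a) 4.85 kg; (b) 389 L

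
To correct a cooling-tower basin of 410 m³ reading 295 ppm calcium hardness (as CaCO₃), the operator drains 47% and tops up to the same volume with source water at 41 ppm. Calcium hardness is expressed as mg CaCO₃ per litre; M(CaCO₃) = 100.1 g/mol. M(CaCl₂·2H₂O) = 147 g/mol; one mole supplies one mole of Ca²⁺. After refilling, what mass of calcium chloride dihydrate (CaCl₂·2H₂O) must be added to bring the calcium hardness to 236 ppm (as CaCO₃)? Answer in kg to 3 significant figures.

36.4 kg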